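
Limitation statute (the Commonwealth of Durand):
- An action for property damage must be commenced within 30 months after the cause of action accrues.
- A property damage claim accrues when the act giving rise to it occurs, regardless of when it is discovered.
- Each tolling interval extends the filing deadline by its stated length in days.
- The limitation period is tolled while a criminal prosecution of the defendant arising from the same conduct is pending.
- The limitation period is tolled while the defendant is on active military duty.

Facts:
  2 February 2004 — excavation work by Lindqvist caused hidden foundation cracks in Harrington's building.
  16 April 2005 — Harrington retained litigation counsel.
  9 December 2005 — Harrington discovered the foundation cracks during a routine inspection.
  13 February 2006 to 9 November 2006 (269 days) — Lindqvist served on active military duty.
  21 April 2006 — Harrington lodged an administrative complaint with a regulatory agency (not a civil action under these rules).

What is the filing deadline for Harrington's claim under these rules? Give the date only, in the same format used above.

Accrual is governed by the date of the act, so the period began to run on 2 February 2004; the later discovery on 9 December 2005 is irrelevant under the stated rule.
Adding the 30 months base period to 2 February 2004 gives a deadline of 2 August 2006, before any tolling.
The defendant's active military service from 13 February 2006 to 9 November 2006 tolled the period for 269 days, extending the deadline to 28 April 2007.
Nothing else in the chronology tolls or restarts the period.

28 April 2007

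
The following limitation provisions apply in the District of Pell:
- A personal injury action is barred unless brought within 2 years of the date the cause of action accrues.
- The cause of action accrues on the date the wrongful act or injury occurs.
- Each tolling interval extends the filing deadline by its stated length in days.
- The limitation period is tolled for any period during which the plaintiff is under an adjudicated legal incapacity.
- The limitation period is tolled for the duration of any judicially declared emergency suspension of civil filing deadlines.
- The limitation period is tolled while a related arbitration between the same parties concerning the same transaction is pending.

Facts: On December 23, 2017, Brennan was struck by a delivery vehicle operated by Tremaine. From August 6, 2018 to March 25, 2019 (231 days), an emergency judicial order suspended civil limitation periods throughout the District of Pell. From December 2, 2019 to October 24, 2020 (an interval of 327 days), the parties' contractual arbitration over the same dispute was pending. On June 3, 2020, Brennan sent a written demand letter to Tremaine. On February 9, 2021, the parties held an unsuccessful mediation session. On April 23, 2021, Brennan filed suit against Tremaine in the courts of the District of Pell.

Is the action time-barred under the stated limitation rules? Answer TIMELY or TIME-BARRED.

The limitation period began to run on December 23, 2017.
Adding the 2 years base period to December 23, 2017 gives a deadline of December 23, 2019, before any tolling.
The emergency suspension of filing deadlines from August 6, 2018 to March 25, 2019 tolled the period for 231 days, extending the deadline to August 10, 2020.
Because the pending related arbitration ran from December 2, 2019 to October 24, 2020, the deadline is extended by 327 days to July 3, 2021.
The other events in the timeline have no effect on the limitation period under the stated rules.
Filing on April 23, 2021 beat the July 3, 2021 deadline — the action is timely.

TIMELY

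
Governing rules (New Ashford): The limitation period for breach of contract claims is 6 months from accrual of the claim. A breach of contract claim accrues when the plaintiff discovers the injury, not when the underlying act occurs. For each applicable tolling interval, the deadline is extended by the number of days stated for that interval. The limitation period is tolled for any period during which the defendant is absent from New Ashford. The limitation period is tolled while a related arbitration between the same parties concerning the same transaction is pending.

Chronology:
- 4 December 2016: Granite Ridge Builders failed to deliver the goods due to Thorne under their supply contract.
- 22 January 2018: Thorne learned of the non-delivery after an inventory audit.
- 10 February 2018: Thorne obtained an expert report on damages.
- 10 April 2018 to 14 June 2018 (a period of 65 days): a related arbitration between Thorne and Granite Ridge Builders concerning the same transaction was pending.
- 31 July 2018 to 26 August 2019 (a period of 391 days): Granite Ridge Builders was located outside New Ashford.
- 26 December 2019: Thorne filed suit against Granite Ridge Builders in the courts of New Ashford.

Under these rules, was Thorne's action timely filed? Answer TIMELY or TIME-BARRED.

TIME-BARRED

The claim did not accrue until Thorne discovered the injury on 22 January 2018; the 4 December 2016 act date does not start the clock under the stated rule.
The untolled deadline — 6 months after 22 January 2018 — is 22 July 2018.
Because the pending related arbitration ran from 10 April 2018 to 14 June 2018, the deadline is extended by 65 days to 25 September 2018.
Because the defendant's absence from the jurisdiction ran from 31 July 2018 to 26 August 2019, the deadline is extended by 391 days to 21 October 2019.
The other events in the timeline have no effect on the limitation period under the stated rules.
Filing on 26 December 2019 missed the 21 October 2019 deadline — the action is time-barred.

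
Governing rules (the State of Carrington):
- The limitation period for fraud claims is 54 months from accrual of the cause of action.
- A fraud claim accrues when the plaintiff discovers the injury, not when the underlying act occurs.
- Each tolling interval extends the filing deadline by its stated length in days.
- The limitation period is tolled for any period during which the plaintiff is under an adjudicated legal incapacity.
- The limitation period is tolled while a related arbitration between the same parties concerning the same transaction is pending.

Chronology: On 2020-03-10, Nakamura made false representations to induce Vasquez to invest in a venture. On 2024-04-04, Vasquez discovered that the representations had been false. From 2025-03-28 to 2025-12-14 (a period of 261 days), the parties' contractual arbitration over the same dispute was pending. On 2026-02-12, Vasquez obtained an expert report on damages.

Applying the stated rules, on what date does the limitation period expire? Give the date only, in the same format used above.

2029-06-22

The claim did not accrue until Vasquez discovered the injury on 2024-04-04; the 2020-03-10 act date does not start the clock under the stated rule.
54 months from 2024-04-04 is 2028-10-04.
The period was tolled for 261 days by the pending related arbitration (2025-03-28 to 2025-12-14), pushing the deadline to 2029-06-22.
The other events in the timeline have no effect on the limitation period under the stated rules.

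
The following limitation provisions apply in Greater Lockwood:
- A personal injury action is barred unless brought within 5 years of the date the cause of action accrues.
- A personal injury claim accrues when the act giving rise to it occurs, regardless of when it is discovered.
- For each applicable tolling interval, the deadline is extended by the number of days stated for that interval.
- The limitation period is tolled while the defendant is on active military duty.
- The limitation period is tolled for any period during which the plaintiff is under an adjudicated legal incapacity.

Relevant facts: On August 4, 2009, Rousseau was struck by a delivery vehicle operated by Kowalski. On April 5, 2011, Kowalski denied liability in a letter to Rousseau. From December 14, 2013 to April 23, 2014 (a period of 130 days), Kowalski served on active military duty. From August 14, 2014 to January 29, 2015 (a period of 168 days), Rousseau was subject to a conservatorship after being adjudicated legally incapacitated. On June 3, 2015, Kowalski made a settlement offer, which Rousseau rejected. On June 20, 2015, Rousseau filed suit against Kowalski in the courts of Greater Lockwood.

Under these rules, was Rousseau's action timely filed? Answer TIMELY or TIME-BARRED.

TIME-BARRED

The limitation period began to run on August 4, 2009.
The untolled deadline — 5 years after August 4, 2009 — is August 4, 2014.
The defendant's active military service from December 14, 2013 to April 23, 2014 tolled the period for 130 days, extending the deadline to December 12, 2014.
Because the plaintiff's legal incapacity ran from August 14, 2014 to January 29, 2015, the deadline is extended by 168 days to May 29, 2015.
Nothing else in the chronology tolls or restarts the period.
Filing on June 20, 2015 missed the May 29, 2015 deadline — the action is time-barred.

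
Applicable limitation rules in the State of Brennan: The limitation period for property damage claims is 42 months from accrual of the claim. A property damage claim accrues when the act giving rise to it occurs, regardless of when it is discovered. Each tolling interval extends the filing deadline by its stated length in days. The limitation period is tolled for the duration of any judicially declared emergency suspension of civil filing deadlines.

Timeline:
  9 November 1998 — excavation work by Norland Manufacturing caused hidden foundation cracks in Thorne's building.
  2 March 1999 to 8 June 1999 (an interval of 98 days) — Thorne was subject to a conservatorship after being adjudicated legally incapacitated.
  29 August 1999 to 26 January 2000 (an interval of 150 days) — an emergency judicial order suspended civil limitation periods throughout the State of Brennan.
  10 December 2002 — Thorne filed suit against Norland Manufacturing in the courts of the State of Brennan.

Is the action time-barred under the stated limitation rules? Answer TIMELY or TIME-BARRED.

TIME-BARRED

The claim accrued on 9 November 1998, when the wrongful act occurred.
Adding the 42 months base period to 9 November 1998 gives a deadline of 9 May 2002, before any tolling.
Because the emergency suspension of filing deadlines ran from 29 August 1999 to 26 January 2000, the deadline is extended by 150 days to 6 October 2002.
No stated provision tolls the period for the plaintiff's incapacity, so the interval from 2 March 1999 to 8 June 1999 has no effect on the deadline.
Thorne filed on 10 December 2002, after the 6 October 2002 deadline, so the action is time-barred.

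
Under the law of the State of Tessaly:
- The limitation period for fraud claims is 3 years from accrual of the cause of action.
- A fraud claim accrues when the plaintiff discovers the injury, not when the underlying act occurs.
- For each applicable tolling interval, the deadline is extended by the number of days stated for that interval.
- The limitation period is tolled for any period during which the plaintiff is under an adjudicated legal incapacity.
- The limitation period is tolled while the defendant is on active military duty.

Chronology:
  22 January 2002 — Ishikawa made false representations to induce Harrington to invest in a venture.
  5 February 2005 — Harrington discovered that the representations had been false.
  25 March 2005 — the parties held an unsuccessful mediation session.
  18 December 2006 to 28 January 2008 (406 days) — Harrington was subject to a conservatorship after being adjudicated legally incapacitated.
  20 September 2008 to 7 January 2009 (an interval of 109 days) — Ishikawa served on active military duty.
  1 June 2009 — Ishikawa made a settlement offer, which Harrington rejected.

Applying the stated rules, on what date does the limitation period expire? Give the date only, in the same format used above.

The claim did not accrue until Harrington discovered the injury on 5 February 2005; the 22 January 2002 act date does not start the clock under the stated rule.
The untolled deadline — 3 years after 5 February 2005 — is 5 February 2008.
Because the plaintiff's legal incapacity ran from 18 December 2006 to 28 January 2008, the deadline is extended by 406 days to 17 March 2009.
The defendant's active military service from 20 September 2008 to 7 January 2009 tolled the period for 109 days, extending the deadline to 4 July 2009.
The other events in the timeline have no effect on the limitation period under the stated rules.

4 July 2009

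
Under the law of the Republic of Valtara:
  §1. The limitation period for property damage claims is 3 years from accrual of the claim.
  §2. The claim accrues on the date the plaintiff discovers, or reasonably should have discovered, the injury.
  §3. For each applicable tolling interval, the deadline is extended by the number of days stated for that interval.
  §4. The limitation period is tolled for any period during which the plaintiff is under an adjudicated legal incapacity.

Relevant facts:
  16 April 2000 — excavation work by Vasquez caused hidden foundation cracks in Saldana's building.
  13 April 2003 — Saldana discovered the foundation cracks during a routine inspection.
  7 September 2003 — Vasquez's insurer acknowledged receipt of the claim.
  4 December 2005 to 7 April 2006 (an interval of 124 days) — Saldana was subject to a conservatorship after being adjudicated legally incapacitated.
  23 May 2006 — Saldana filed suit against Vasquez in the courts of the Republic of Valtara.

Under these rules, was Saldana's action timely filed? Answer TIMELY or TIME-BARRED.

TIMELY

The claim did not accrue until Saldana discovered the injury on 13 April 2003; the 16 April 2000 act date does not start the clock under the stated rule.
The untolled deadline — 3 years after 13 April 2003 — is 13 April 2006.
Because the plaintiff's legal incapacity ran from 4 December 2005 to 7 April 2006, the deadline is extended by 124 days to 15 August 2006.
The other events in the timeline have no effect on the limitation period under the stated rules.
Saldana filed on 23 May 2006, before the 15 August 2006 deadline, so the action is timely.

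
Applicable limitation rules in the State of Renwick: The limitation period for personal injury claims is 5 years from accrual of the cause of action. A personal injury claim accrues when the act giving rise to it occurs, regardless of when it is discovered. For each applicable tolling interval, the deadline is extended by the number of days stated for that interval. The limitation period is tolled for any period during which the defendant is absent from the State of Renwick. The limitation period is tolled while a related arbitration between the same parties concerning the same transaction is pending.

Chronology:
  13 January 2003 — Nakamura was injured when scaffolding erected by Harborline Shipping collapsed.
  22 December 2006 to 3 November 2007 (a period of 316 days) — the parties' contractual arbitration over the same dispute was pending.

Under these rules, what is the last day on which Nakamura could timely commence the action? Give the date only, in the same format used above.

The limitation period began to run on 13 January 2003.
5 years from 13 January 2003 is 13 January 2008.
The pending related arbitration from 22 December 2006 to 3 November 2007 tolled the period for 316 days, extending the deadline to 24 November 2008.

24 November 2008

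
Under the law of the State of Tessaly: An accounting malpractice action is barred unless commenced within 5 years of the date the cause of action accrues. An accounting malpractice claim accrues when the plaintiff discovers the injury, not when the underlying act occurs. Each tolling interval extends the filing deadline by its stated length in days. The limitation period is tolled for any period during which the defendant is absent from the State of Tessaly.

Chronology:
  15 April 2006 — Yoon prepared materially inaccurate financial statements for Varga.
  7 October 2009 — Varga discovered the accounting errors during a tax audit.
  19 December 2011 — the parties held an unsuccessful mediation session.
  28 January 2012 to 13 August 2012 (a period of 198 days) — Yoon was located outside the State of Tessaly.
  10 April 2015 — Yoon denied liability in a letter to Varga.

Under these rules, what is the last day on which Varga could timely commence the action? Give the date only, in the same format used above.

Accrual is tied to discovery, so the period began on 7 October 2009 rather than on 15 April 2006 when the act occurred.
The untolled deadline — 5 years after 7 October 2009 — is 7 October 2014.
Because the defendant's absence from the jurisdiction ran from 28 January 2012 to 13 August 2012, the deadline is extended by 198 days to 23 April 2015.
Nothing else in the chronology tolls or restarts the period.

23 April 2015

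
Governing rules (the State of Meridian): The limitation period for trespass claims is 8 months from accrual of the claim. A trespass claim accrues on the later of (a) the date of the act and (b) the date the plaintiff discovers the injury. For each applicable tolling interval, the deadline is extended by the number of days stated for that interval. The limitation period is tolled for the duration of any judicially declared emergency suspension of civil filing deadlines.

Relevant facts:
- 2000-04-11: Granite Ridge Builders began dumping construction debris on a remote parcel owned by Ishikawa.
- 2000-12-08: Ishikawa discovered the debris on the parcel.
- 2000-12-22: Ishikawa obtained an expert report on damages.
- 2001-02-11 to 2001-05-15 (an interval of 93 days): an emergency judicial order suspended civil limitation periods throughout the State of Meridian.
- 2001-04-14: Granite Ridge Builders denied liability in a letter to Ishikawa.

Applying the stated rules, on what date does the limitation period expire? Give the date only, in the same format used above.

The claim accrued on 2000-12-08 — the later of the 2000-04-11 act and the 2000-12-08 discovery.
8 months from 2000-12-08 is 2001-08-08.
The emergency suspension of filing deadlines from 2001-02-11 to 2001-05-15 tolled the period for 93 days, extending the deadline to 2001-11-09.
None of the other events listed affects the running of the period under the stated rules.

2001-11-09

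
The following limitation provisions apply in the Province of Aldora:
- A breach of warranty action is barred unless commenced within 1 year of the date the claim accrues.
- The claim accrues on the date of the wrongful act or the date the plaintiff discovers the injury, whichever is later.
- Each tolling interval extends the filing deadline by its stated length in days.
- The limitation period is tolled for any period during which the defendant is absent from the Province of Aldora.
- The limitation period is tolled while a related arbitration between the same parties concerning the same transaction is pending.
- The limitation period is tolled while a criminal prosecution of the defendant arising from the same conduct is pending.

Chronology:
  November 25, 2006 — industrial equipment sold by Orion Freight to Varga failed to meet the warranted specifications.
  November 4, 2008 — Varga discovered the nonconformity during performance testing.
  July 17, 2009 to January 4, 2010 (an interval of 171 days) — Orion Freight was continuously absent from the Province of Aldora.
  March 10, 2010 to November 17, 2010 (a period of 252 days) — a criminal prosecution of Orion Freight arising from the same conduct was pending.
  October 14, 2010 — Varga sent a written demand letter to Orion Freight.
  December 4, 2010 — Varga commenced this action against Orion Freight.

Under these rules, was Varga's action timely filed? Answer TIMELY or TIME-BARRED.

TIMELY

Because discovery on November 4, 2008 post-dates the November 25, 2006 act, accrual under the later-of rule falls on November 4, 2008.
1 year from November 4, 2008 is November 4, 2009.
The defendant's absence from the jurisdiction from July 17, 2009 to January 4, 2010 tolled the period for 171 days, extending the deadline to April 24, 2010.
Because the pending criminal prosecution ran from March 10, 2010 to November 17, 2010, the deadline is extended by 252 days to January 1, 2011.
The other events in the timeline have no effect on the limitation period under the stated rules.
Varga filed on December 4, 2010, before the January 1, 2011 deadline, so the action is timely.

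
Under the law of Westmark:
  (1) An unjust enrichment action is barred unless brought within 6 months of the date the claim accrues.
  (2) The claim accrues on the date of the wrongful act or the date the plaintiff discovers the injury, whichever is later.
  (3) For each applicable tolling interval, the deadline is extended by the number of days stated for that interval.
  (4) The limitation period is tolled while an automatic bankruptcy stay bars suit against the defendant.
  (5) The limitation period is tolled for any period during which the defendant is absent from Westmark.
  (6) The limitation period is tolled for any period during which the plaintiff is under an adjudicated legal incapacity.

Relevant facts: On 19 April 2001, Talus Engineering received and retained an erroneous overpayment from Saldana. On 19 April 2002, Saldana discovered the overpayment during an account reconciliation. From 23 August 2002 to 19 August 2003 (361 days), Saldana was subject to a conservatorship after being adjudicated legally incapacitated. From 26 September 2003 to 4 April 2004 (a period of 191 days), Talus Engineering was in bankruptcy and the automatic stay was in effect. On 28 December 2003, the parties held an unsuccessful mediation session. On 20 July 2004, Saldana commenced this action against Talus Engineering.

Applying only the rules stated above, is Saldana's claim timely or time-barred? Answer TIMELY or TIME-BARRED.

TIME-BARRED

Taking the later of the act (19 April 2001) and discovery (19 April 2002), the claim accrued on 19 April 2002.
The untolled deadline — 6 months after 19 April 2002 — is 19 October 2002.
Because the plaintiff's legal incapacity ran from 23 August 2002 to 19 August 2003, the deadline is extended by 361 days to 15 October 2003.
Because the automatic bankruptcy stay ran from 26 September 2003 to 4 April 2004, the deadline is extended by 191 days to 23 April 2004.
The other events in the timeline have no effect on the limitation period under the stated rules.
The 20 July 2004 filing falls after the 23 April 2004 deadline; the claim is time-barred.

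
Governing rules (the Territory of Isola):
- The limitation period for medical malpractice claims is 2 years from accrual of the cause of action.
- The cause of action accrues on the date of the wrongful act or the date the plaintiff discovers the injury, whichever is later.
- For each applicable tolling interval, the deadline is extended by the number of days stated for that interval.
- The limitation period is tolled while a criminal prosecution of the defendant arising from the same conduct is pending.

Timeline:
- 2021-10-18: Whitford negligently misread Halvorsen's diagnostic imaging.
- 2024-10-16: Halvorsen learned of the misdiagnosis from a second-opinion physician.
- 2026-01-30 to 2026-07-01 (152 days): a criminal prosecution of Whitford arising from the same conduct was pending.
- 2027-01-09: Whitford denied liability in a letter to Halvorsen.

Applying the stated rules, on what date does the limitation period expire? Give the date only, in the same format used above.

2027-03-17

Because discovery on 2024-10-16 post-dates the 2021-10-18 act, accrual under the later-of rule falls on 2024-10-16.
2 years from 2024-10-16 is 2026-10-16.
The period was tolled for 152 days by the pending criminal prosecution (2026-01-30 to 2026-07-01), pushing the deadline to 2027-03-17.
The other events in the timeline have no effect on the limitation period under the stated rules.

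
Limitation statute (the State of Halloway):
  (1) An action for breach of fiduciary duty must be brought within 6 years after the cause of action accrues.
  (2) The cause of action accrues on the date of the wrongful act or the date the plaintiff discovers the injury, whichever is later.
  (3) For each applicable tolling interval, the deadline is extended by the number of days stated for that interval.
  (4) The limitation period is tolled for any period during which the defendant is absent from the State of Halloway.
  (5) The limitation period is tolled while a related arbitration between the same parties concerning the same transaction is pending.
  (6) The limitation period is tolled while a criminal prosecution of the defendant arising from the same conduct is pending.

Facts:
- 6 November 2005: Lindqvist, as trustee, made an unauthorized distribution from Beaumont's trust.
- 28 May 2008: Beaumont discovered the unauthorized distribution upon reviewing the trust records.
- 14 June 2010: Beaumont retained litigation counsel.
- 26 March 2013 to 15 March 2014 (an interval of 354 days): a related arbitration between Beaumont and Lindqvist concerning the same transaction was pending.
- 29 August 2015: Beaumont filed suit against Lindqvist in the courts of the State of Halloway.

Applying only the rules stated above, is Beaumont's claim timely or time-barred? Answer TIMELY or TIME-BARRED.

TIME-BARRED

Taking the later of the act (6 November 2005) and discovery (28 May 2008), the claim accrued on 28 May 2008.
The untolled deadline — 6 years after 28 May 2008 — is 28 May 2014.
Because the pending related arbitration ran from 26 March 2013 to 15 March 2014, the deadline is extended by 354 days to 17 May 2015.
The other events in the timeline have no effect on the limitation period under the stated rules.
The 29 August 2015 filing falls after the 17 May 2015 deadline; the claim is time-barred.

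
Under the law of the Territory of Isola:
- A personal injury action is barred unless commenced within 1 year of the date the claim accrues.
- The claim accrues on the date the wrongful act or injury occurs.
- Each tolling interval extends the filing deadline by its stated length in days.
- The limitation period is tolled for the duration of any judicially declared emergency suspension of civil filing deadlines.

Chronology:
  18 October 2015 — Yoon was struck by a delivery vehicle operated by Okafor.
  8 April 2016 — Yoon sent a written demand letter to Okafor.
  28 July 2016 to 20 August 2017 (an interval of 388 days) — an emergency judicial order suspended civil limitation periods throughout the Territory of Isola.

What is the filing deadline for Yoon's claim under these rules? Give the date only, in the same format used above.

10 November 2017

The claim accrued on 18 October 2015, when the wrongful act occurred.
The untolled deadline — 1 year after 18 October 2015 — is 18 October 2016.
The emergency suspension of filing deadlines from 28 July 2016 to 20 August 2017 tolled the period for 388 days, extending the deadline to 10 November 2017.
The other events in the timeline have no effect on the limitation period under the stated rules.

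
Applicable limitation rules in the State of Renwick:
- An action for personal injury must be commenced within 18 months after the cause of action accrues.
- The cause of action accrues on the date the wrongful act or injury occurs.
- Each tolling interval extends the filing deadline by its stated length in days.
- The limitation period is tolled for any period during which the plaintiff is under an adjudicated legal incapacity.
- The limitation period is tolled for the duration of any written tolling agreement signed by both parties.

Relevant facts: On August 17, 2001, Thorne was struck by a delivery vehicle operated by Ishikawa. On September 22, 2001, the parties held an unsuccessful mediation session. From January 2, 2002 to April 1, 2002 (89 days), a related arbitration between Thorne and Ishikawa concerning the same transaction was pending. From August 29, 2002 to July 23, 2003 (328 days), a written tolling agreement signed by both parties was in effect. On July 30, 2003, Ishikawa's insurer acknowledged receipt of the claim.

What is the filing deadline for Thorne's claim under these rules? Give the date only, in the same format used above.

January 11, 2004

The limitation period began to run on August 17, 2001.
18 months from August 17, 2001 is February 17, 2003.
Because the written tolling agreement ran from August 29, 2002 to July 23, 2003, the deadline is extended by 328 days to January 11, 2004.
The pending related arbitration from January 2, 2002 to April 1, 2002 does not toll the period, because no stated rule makes a pending arbitration a tolling event.
The other events in the timeline have no effect on the limitation period under the stated rules.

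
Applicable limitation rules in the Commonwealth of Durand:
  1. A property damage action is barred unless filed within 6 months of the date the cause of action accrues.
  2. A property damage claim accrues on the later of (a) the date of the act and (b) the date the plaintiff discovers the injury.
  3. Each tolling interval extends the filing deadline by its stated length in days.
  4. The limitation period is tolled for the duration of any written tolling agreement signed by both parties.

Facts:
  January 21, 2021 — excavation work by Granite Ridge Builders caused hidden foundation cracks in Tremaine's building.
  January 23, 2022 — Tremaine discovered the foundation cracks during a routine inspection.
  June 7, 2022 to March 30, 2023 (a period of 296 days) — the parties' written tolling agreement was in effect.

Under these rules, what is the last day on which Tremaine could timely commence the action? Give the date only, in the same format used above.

Because discovery on January 23, 2022 post-dates the January 21, 2021 act, accrual under the later-of rule falls on January 23, 2022.
The untolled deadline — 6 months after January 23, 2022 — is July 23, 2022.
Because the written tolling agreement ran from June 7, 2022 to March 30, 2023, the deadline is extended by 296 days to May 15, 2023.

May 15, 2023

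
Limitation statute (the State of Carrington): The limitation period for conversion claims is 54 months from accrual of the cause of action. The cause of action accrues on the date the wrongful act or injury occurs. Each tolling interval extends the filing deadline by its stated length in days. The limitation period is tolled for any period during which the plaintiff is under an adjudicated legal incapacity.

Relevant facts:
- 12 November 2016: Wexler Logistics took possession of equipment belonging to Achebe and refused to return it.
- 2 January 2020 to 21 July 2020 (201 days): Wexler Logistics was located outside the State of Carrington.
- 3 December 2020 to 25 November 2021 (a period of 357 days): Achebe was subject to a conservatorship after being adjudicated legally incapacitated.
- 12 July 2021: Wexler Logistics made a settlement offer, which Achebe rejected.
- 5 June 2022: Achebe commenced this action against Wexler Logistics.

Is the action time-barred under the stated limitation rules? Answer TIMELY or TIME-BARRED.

The limitation period began to run on 12 November 2016.
Adding the 54 months base period to 12 November 2016 gives a deadline of 12 May 2021, before any tolling.
The period was tolled for 357 days by the plaintiff's legal incapacity (3 December 2020 to 25 November 2021), pushing the deadline to 4 May 2022.
No stated provision tolls the period for the defendant's absence, so the interval from 2 January 2020 to 21 July 2020 has no effect on the deadline.
The other events in the timeline have no effect on the limitation period under the stated rules.
Achebe filed on 5 June 2022, after the 4 May 2022 deadline, so the action is time-barred.

TIME-BARRED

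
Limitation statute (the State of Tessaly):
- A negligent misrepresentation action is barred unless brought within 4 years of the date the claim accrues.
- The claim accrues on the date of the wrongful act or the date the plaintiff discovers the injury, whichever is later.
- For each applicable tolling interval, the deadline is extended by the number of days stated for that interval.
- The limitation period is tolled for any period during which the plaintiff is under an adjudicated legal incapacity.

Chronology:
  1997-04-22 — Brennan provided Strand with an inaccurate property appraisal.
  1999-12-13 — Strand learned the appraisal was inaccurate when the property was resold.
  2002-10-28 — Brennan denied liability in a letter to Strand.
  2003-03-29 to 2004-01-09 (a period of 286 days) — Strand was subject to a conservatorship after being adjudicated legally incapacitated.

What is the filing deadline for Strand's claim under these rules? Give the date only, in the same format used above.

The claim accrued on 1999-12-13 — the later of the 1997-04-22 act and the 1999-12-13 discovery.
4 years from 1999-12-13 is 2003-12-13.
The plaintiff's legal incapacity from 2003-03-29 to 2004-01-09 tolled the period for 286 days, extending the deadline to 2004-09-24.
Nothing else in the chronology tolls or restarts the period.

2004-09-24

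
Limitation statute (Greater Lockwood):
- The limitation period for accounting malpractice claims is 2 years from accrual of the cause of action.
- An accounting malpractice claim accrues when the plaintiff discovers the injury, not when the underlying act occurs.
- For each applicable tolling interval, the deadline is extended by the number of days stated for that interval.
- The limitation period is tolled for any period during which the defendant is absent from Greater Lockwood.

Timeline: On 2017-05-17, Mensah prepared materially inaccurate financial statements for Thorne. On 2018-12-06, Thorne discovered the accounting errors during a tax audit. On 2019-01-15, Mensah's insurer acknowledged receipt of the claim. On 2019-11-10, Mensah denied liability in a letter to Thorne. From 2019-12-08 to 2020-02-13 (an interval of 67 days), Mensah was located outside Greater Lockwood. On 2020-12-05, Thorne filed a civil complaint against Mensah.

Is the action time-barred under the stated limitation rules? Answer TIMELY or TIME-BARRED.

The claim did not accrue until Thorne discovered the injury on 2018-12-06; the 2017-05-17 act date does not start the clock under the stated rule.
The untolled deadline — 2 years after 2018-12-06 — is 2020-12-06.
The period was tolled for 67 days by the defendant's absence from the jurisdiction (2019-12-08 to 2020-02-13), pushing the deadline to 2021-02-11.
The other events in the timeline have no effect on the limitation period under the stated rules.
Thorne filed on 2020-12-05, before the 2021-02-11 deadline, so the action is timely.

TIMELY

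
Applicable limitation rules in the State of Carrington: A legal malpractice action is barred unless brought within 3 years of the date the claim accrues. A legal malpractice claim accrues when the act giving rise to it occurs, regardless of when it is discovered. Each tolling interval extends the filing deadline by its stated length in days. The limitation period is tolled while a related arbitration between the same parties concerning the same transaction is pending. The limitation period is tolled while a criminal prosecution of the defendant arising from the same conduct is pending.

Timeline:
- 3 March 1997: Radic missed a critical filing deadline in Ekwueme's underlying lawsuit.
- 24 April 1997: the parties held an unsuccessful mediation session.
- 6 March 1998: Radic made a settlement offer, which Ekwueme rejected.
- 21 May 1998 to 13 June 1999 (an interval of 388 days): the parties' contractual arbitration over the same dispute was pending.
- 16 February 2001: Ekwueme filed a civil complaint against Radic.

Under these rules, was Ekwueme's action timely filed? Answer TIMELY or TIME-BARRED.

TIMELY

The claim accrued on 3 March 1997, the date of the act.
3 years from 3 March 1997 is 3 March 2000.
The period was tolled for 388 days by the pending related arbitration (21 May 1998 to 13 June 1999), pushing the deadline to 26 March 2001.
None of the other events listed affects the running of the period under the stated rules.
Filing on 16 February 2001 beat the 26 March 2001 deadline — the action is timely.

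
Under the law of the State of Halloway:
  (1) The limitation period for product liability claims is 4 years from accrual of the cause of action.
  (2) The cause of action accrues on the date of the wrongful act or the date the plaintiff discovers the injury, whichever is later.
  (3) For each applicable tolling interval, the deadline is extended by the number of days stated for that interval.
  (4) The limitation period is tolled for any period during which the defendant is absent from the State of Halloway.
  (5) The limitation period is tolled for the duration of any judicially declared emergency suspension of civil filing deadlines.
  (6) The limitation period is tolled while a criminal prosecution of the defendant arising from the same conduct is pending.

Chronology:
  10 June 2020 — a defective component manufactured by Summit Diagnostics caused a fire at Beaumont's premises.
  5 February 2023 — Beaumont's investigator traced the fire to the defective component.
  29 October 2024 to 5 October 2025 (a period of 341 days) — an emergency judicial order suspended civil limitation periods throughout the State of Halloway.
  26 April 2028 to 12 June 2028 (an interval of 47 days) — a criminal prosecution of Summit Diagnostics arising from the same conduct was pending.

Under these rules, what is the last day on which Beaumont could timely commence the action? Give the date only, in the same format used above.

12 January 2028

The claim accrued on 5 February 2023 — the later of the 10 June 2020 act and the 5 February 2023 discovery.
The untolled deadline — 4 years after 5 February 2023 — is 5 February 2027.
The period was tolled for 341 days by the emergency suspension of filing deadlines (29 October 2024 to 5 October 2025), pushing the deadline to 12 January 2028.
The pending criminal prosecution starting 26 April 2028 came too late — the period had run on 12 January 2028 — and so does not extend the deadline.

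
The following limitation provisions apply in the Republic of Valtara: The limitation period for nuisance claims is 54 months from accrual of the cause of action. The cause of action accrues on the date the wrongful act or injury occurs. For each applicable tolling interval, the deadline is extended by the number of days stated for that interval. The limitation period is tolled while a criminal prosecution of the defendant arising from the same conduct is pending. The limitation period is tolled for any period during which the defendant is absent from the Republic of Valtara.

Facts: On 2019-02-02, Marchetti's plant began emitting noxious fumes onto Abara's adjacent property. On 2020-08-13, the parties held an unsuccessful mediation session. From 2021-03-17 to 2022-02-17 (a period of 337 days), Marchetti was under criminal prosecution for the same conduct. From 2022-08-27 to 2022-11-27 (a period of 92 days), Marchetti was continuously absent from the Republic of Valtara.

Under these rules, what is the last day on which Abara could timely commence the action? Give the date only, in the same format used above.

2024-10-04

The cause of action accrued on 2019-02-02, the date of the act.
The untolled deadline — 54 months after 2019-02-02 — is 2023-08-02.
Because the pending criminal prosecution ran from 2021-03-17 to 2022-02-17, the deadline is extended by 337 days to 2024-07-04.
The defendant's absence from the jurisdiction from 2022-08-27 to 2022-11-27 tolled the period for 92 days, extending the deadline to 2024-10-04.
Nothing else in the chronology tolls or restarts the period.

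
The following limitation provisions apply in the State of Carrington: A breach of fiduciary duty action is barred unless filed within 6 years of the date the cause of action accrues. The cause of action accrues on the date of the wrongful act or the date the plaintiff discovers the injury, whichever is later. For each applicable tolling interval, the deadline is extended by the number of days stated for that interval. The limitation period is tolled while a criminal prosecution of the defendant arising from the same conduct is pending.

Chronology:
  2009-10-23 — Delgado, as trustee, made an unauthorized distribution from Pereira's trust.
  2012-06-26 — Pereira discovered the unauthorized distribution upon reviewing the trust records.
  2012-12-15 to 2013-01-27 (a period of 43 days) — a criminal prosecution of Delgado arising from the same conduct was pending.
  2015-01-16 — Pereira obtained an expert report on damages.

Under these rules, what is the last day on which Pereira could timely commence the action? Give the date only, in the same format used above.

Taking the later of the act (2009-10-23) and discovery (2012-06-26), the claim accrued on 2012-06-26.
Adding the 6 years base period to 2012-06-26 gives a deadline of 2018-06-26, before any tolling.
Because the pending criminal prosecution ran from 2012-12-15 to 2013-01-27, the deadline is extended by 43 days to 2018-08-08.
Nothing else in the chronology tolls or restarts the period.

2018-08-08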